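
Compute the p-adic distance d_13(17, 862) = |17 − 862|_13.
d_13(17, 862) = 1/169

Step 1 — x − y = 17 − 862 = -845. Step 2 — v_13(-845) = 2 (factor: -845 = −(13^2 · 5); the sign does not affect v_p). Step 3 — |x − y|_13 = 13^{-2} = 1/169.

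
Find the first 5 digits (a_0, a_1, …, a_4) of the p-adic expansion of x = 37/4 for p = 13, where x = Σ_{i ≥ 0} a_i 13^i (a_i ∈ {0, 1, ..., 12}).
(a_0, …, a_4) = (6, 10, 9, 9, 9)

v_13(37/4) = 0 (numerator and denominator both coprime to 13), so x ∈ ℤ_13^×. Compute digits iteratively via a_i = x_i mod 13, x_{i+1} = (x_i − a_i)/13, with x_0 = x:
  x_0 = 37/4;  a_0 = 6;  x_1 = (x_0 − 6)/13 = 1/4
  x_1 = 1/4;  a_1 = 10;  x_2 = (x_1 − 10)/13 = -3/4
  x_2 = -3/4;  a_2 = 9;  x_3 = (x_2 − 9)/13 = -3/4
  x_3 = -3/4;  a_3 = 9;  x_4 = (x_3 − 9)/13 = -3/4
  x_4 = -3/4;  a_4 = 9;  x_5 = (x_4 − 9)/13 = -3/4
Digits: (6, 10, 9, 9, 9).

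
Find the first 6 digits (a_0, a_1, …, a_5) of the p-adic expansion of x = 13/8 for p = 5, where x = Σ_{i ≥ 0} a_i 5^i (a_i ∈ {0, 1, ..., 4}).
(a_0, …, a_5) = (1, 2, 4, 1, 4, 1)

v_5(13/8) = 0 (numerator and denominator both coprime to 5), so x ∈ ℤ_5^×. Compute digits iteratively via a_i = x_i mod 5, x_{i+1} = (x_i − a_i)/5, with x_0 = x:
  x_0 = 13/8;  a_0 = 1;  x_1 = (x_0 − 1)/5 = 1/8
  x_1 = 1/8;  a_1 = 2;  x_2 = (x_1 − 2)/5 = -3/8
  x_2 = -3/8;  a_2 = 4;  x_3 = (x_2 − 4)/5 = -7/8
  x_3 = -7/8;  a_3 = 1;  x_4 = (x_3 − 1)/5 = -3/8
  x_4 = -3/8;  a_4 = 4;  x_5 = (x_4 − 4)/5 = -7/8
  x_5 = -7/8;  a_5 = 1;  x_6 = (x_5 − 1)/5 = -3/8
Digits: (1, 2, 4, 1, 4, 1).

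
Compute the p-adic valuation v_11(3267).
v_11(3267) = 2

v_11(n) is the largest exponent k such that 11^k divides n. Factor out: 3267 = 11^2 · 27. (Sign doesn't affect v_p.) So v_11(3267) = 2.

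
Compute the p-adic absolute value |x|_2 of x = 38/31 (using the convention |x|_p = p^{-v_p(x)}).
|38/31|_2 = 1/2

Step 1 — compute v_2(x) by factoring powers of 2 out of the numerator and denominator: v_2(38/31) = 1. Step 2 — apply |x|_p = p^{-v_p(x)} = 2^{-1} = 1/2.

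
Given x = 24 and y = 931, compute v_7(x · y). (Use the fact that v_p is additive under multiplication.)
v_7(22344) = 2

v_p(x) = 0 (factor: 24 = 7^0 · 24); v_p(y) = 2 (factor: 931 = 7^2 · 19). Additivity: v_p(xy) = v_p(x) + v_p(y) = 0 + 2 = 2. (Direct check: xy = 22344 = 7^2 · (456).)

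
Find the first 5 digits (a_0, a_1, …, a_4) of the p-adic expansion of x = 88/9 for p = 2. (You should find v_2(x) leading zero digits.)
(a_0, …, a_4) = (0, 0, 0, 1, 1)

v_2(88/9) = 3, so a_0 = ... = a_2 = 0. Factor out: x = 2^3 · u with u = 11/9 a unit in ℤ_2. Expand u iteratively via a_{v+i} = u_i mod 2, u_{i+1} = (u_i − a_{v+i})/2:
  u_0 = 11/9;  a_3 = 1;  u_1 = (u_0 − 1)/2 = 1/9
  u_1 = 1/9;  a_4 = 1;  u_2 = (u_1 − 1)/2 = -4/9
Digits: (0, 0, 0, 1, 1).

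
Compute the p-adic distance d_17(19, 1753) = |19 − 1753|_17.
d_17(19, 1753) = 1/289

Step 1 — x − y = 19 − 1753 = -1734. Step 2 — v_17(-1734) = 2 (factor: -1734 = −(17^2 · 6); the sign does not affect v_p). Step 3 — |x − y|_17 = 17^{-2} = 1/289.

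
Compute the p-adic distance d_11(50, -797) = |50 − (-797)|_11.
d_11(50, -797) = 1/121

Step 1 — x − y = 50 − (-797) = 847. Step 2 — v_11(847) = 2 (factor: 847 = (11^2 · 7); the sign does not affect v_p). Step 3 — |x − y|_11 = 11^{-2} = 1/121.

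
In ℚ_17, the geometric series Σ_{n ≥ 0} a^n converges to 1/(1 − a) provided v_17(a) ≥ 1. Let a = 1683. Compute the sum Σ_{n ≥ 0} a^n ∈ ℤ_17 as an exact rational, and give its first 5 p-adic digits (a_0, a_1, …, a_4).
Σ a^n = 1/(1 − a) = -1/1682;  first 5 digits = (1, 14, 14, 5, 3)

v_17(a) = 1 ≥ 1, so the series converges in ℤ_17 to 1/(1 − a) = 1/(1 − 1683) = -1/1682. Expand this rational in ℤ_17: compute digits iteratively via d_i = x_i mod 17, x_{i+1} = (x_i − d_i)/17. The first 5 digits are (1, 14, 14, 5, 3).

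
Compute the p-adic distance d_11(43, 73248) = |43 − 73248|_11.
d_11(43, 73248) = 1/14641

Step 1 — x − y = 43 − 73248 = -73205. Step 2 — v_11(-73205) = 4 (factor: -73205 = −(11^4 · 5); the sign does not affect v_p). Step 3 — |x − y|_11 = 11^{-4} = 1/14641.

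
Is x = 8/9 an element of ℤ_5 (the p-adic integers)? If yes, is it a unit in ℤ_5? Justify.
x ∈ ℤ_5^× (unit); v_5(x) = 0

ℤ_5 = {x ∈ ℚ_5 : v_5(x) ≥ 0} and ℤ_5^× = {x ∈ ℤ_5 : v_5(x) = 0}. Here v_5(8/9) = v_5(num) − v_5(den) = 0; compare against these criteria.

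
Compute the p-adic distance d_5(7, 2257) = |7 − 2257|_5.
d_5(7, 2257) = 1/125

Step 1 — x − y = 7 − 2257 = -2250. Step 2 — v_5(-2250) = 3 (factor: -2250 = −(5^3 · 18); the sign does not affect v_p). Step 3 — |x − y|_5 = 5^{-3} = 1/125.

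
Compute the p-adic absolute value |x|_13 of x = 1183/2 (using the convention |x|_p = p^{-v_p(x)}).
|1183/2|_13 = 1/169

Step 1 — compute v_13(x) by factoring powers of 13 out of the numerator and denominator: v_13(1183/2) = 2. Step 2 — apply |x|_p = p^{-v_p(x)} = 13^{-2} = 1/169.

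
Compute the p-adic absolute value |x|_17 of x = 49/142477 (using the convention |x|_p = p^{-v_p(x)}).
|49/142477|_17 = 4913

Step 1 — compute v_17(x) by factoring powers of 17 out of the numerator and denominator: v_17(49/142477) = -3. Step 2 — apply |x|_p = p^{-v_p(x)} = 17^{3} = 4913.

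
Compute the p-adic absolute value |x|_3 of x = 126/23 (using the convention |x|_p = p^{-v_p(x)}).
|126/23|_3 = 1/9

Step 1 — compute v_3(x) by factoring powers of 3 out of the numerator and denominator: v_3(126/23) = 2. Step 2 — apply |x|_p = p^{-v_p(x)} = 3^{-2} = 1/9.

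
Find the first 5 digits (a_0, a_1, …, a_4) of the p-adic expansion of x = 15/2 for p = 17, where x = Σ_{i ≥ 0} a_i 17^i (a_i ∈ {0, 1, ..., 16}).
(a_0, …, a_4) = (16, 8, 8, 8, 8)

v_17(15/2) = 0 (numerator and denominator both coprime to 17), so x ∈ ℤ_17^×. Compute digits iteratively via a_i = x_i mod 17, x_{i+1} = (x_i − a_i)/17, with x_0 = x:
  x_0 = 15/2;  a_0 = 16;  x_1 = (x_0 − 16)/17 = -1/2
  x_1 = -1/2;  a_1 = 8;  x_2 = (x_1 − 8)/17 = -1/2
  x_2 = -1/2;  a_2 = 8;  x_3 = (x_2 − 8)/17 = -1/2
  x_3 = -1/2;  a_3 = 8;  x_4 = (x_3 − 8)/17 = -1/2
  x_4 = -1/2;  a_4 = 8;  x_5 = (x_4 − 8)/17 = -1/2
Digits: (16, 8, 8, 8, 8).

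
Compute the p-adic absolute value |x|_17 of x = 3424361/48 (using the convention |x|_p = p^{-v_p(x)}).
|3424361/48|_17 = 1/83521

Step 1 — compute v_17(x) by factoring powers of 17 out of the numerator and denominator: v_17(3424361/48) = 4. Step 2 — apply |x|_p = p^{-v_p(x)} = 17^{-4} = 1/83521.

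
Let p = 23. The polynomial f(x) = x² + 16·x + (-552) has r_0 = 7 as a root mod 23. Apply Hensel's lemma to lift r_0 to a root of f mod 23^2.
r_1 = 214 (mod 529)

Hensel: r_{i+1} = r_i − f(r_i)·(f′(r_i))^{-1} mod 23^{i+2}, f′(x) = 2x + 16. Iterate:
  r_0 = 7 (mod 23)
  r_1 = 214 (mod 529)
Final: r = 214 satisfies f(r) ≡ 0 mod 23^2.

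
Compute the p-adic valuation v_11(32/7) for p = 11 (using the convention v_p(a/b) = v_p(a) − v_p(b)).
v_11(32/7) = 0

Factor powers of 11 from the numerator and denominator of the reduced fraction: 32 = 11^0 · 32 and 7 = 11^0 · 7. Apply v_p(a/b) = v_p(a) − v_p(b): v_11(32/7) = 0 − 0 = 0.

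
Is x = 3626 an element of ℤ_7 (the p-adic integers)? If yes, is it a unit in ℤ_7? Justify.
x ∈ ℤ_7 but not a unit; v_7(x) = 2 > 0

ℤ_7 = {x ∈ ℚ_7 : v_7(x) ≥ 0} and ℤ_7^× = {x ∈ ℤ_7 : v_7(x) = 0}. Here v_7(3626) = v_7(num) − v_7(den) = 2; compare against these criteria.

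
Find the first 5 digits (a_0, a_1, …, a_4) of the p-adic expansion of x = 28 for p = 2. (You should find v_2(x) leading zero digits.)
(a_0, …, a_4) = (0, 0, 1, 1, 1)

v_2(28) = 2, so a_0 = ... = a_1 = 0. Factor out: x = 2^2 · u with u = 7 a unit in ℤ_2. Expand u iteratively via a_{v+i} = u_i mod 2, u_{i+1} = (u_i − a_{v+i})/2:
  u_0 = 7;  a_2 = 1;  u_1 = (u_0 − 1)/2 = 3
  u_1 = 3;  a_3 = 1;  u_2 = (u_1 − 1)/2 = 1
  u_2 = 1;  a_4 = 1;  u_3 = (u_2 − 1)/2 = 0
Digits: (0, 0, 1, 1, 1).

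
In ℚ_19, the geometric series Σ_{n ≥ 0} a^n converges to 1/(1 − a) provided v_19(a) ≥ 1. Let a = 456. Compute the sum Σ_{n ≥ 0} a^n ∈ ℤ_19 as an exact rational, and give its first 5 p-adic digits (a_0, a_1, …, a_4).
Σ a^n = 1/(1 − a) = -1/455;  first 5 digits = (1, 5, 7, 3, 5)

v_19(a) = 1 ≥ 1, so the series converges in ℤ_19 to 1/(1 − a) = 1/(1 − 456) = -1/455. Expand this rational in ℤ_19: compute digits iteratively via d_i = x_i mod 19, x_{i+1} = (x_i − d_i)/19. The first 5 digits are (1, 5, 7, 3, 5).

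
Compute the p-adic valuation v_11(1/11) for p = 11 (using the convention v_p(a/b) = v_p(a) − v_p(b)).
v_11(1/11) = -1

Factor powers of 11 from the numerator and denominator of the reduced fraction: 1 = 11^0 · 1 and 11 = 11^1 · 1. Apply v_p(a/b) = v_p(a) − v_p(b): v_11(1/11) = 0 − 1 = -1.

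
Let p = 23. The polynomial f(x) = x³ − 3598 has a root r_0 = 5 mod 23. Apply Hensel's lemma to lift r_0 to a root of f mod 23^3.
r_2 = 10194 (mod 12167)

Hensel: r_{i+1} = r_i − f(r_i)/f′(r_i) mod 23^{i+2}, where f′(x) = 3x². Iterate:
  r_0 = 5 (mod 23)
  r_1 = 143 (mod 529)
  r_2 = 10194 (mod 12167)
Final: r = 10194 with f(r) ≡ 0 mod 23^3.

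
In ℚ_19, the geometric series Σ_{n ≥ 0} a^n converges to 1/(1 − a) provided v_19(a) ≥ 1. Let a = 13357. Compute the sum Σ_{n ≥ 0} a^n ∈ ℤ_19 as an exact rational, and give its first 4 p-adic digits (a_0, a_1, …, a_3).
Σ a^n = 1/(1 − a) = -1/13356;  first 4 digits = (1, 0, 18, 1)

v_19(a) = 2 ≥ 1, so the series converges in ℤ_19 to 1/(1 − a) = 1/(1 − 13357) = -1/13356. Expand this rational in ℤ_19: compute digits iteratively via d_i = x_i mod 19, x_{i+1} = (x_i − d_i)/19. The first 4 digits are (1, 0, 18, 1).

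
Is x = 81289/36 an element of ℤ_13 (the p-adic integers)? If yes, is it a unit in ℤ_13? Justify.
x ∈ ℤ_13 but not a unit; v_13(x) = 3 > 0

ℤ_13 = {x ∈ ℚ_13 : v_13(x) ≥ 0} and ℤ_13^× = {x ∈ ℤ_13 : v_13(x) = 0}. Here v_13(81289/36) = v_13(num) − v_13(den) = 3; compare against these criteria.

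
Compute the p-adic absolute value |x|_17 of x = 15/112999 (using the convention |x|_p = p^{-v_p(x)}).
|15/112999|_17 = 4913

Step 1 — compute v_17(x) by factoring powers of 17 out of the numerator and denominator: v_17(15/112999) = -3. Step 2 — apply |x|_p = p^{-v_p(x)} = 17^{3} = 4913.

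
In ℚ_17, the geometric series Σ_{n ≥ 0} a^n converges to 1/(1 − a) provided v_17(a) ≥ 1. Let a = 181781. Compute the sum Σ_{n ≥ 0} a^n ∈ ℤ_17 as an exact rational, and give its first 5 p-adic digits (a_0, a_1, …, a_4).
Σ a^n = 1/(1 − a) = -1/181780;  first 5 digits = (1, 0, 0, 3, 2)

v_17(a) = 3 ≥ 1, so the series converges in ℤ_17 to 1/(1 − a) = 1/(1 − 181781) = -1/181780. Expand this rational in ℤ_17: compute digits iteratively via d_i = x_i mod 17, x_{i+1} = (x_i − d_i)/17. The first 5 digits are (1, 0, 0, 3, 2).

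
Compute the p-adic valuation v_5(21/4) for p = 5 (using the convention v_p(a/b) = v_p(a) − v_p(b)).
v_5(21/4) = 0

Factor powers of 5 from the numerator and denominator of the reduced fraction: 21 = 5^0 · 21 and 4 = 5^0 · 4. Apply v_p(a/b) = v_p(a) − v_p(b): v_5(21/4) = 0 − 0 = 0.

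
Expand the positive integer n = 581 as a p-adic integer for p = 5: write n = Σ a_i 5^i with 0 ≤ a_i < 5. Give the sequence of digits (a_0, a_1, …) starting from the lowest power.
(a_0, a_1, …) = (1, 1, 3, 4)

Repeated division by 5 gives the digits low-to-high: 581 = 1 + 1·5^1 + 3·5^2 + 4·5^3. Digit sequence: (1, 1, 3, 4).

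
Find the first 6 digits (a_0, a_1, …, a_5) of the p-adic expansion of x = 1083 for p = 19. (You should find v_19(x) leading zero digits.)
(a_0, …, a_5) = (0, 0, 3, 0, 0, 0)

v_19(1083) = 2, so a_0 = ... = a_1 = 0. Factor out: x = 19^2 · u with u = 3 a unit in ℤ_19. Expand u iteratively via a_{v+i} = u_i mod 19, u_{i+1} = (u_i − a_{v+i})/19:
  u_0 = 3;  a_2 = 3;  u_1 = (u_0 − 3)/19 = 0
  u_1 = 0;  a_3 = 0;  u_2 = (u_1 − 0)/19 = 0
  u_2 = 0;  a_4 = 0;  u_3 = (u_2 − 0)/19 = 0
  u_3 = 0;  a_5 = 0;  u_4 = (u_3 − 0)/19 = 0
Digits: (0, 0, 3, 0, 0, 0).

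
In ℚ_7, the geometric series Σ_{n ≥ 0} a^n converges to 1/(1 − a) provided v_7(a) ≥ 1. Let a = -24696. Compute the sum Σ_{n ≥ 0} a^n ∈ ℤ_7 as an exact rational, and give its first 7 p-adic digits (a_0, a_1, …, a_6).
Σ a^n = 1/(1 − a) = 1/24697;  first 7 digits = (1, 0, 0, 5, 3, 5, 3)

v_7(a) = 3 ≥ 1, so the series converges in ℤ_7 to 1/(1 − a) = 1/(1 − (-24696)) = 1/24697. Expand this rational in ℤ_7: compute digits iteratively via d_i = x_i mod 7, x_{i+1} = (x_i − d_i)/7. The first 7 digits are (1, 0, 0, 5, 3, 5, 3).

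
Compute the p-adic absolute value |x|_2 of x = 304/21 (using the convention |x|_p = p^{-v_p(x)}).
|304/21|_2 = 1/16

Step 1 — compute v_2(x) by factoring powers of 2 out of the numerator and denominator: v_2(304/21) = 4. Step 2 — apply |x|_p = p^{-v_p(x)} = 2^{-4} = 1/16.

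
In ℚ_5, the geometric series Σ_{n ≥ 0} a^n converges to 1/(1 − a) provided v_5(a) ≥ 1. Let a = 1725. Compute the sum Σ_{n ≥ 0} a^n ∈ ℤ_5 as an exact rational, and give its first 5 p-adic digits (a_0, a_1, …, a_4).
Σ a^n = 1/(1 − a) = -1/1724;  first 5 digits = (1, 0, 4, 3, 3)

v_5(a) = 2 ≥ 1, so the series converges in ℤ_5 to 1/(1 − a) = 1/(1 − 1725) = -1/1724. Expand this rational in ℤ_5: compute digits iteratively via d_i = x_i mod 5, x_{i+1} = (x_i − d_i)/5. The first 5 digits are (1, 0, 4, 3, 3).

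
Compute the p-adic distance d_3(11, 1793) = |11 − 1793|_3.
d_3(11, 1793) = 1/81

Step 1 — x − y = 11 − 1793 = -1782. Step 2 — v_3(-1782) = 4 (factor: -1782 = −(3^4 · 22); the sign does not affect v_p). Step 3 — |x − y|_3 = 3^{-4} = 1/81.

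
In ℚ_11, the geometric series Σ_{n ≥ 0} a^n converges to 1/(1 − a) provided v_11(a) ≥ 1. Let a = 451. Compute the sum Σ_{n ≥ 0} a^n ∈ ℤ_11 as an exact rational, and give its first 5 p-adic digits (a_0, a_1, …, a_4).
Σ a^n = 1/(1 − a) = -1/450;  first 5 digits = (1, 8, 1, 5, 2)

v_11(a) = 1 ≥ 1, so the series converges in ℤ_11 to 1/(1 − a) = 1/(1 − 451) = -1/450. Expand this rational in ℤ_11: compute digits iteratively via d_i = x_i mod 11, x_{i+1} = (x_i − d_i)/11. The first 5 digits are (1, 8, 1, 5, 2).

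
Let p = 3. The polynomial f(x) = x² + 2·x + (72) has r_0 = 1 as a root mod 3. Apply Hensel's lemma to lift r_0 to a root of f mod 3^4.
r_3 = 34 (mod 81)

Hensel: r_{i+1} = r_i − f(r_i)·(f′(r_i))^{-1} mod 3^{i+2}, f′(x) = 2x + 2. Iterate:
  r_0 = 1 (mod 3)
  r_1 = 7 (mod 9)
  r_2 = 7 (mod 27)
  r_3 = 34 (mod 81)
Final: r = 34 satisfies f(r) ≡ 0 mod 3^4.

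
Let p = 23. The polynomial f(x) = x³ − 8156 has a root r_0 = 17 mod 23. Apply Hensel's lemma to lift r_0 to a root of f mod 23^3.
r_2 = 1443 (mod 12167)

Hensel: r_{i+1} = r_i − f(r_i)/f′(r_i) mod 23^{i+2}, where f′(x) = 3x². Iterate:
  r_0 = 17 (mod 23)
  r_1 = 385 (mod 529)
  r_2 = 1443 (mod 12167)
Final: r = 1443 with f(r) ≡ 0 mod 23^3.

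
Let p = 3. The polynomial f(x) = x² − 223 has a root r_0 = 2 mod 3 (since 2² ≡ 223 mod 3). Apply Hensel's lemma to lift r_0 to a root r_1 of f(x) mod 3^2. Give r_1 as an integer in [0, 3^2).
r_1 = 5 (mod 9)

Hensel's recurrence: r_{i+1} = r_i − f(r_i)·(f′(r_i))^{-1} mod 3^{i+2}, with f′(x) = 2x. Iterate:
  r_0 = 2 (mod 3)
  r_1 = 5 (mod 9)
Final: r_1 = 5, and one checks f(r_1) ≡ 0 mod 3^2.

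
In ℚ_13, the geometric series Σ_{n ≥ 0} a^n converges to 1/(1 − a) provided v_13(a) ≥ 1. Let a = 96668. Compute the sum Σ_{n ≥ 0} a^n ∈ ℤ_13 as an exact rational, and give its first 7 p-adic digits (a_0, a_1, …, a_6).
Σ a^n = 1/(1 − a) = -1/96667;  first 7 digits = (1, 0, 0, 5, 3, 0, 12)

v_13(a) = 3 ≥ 1, so the series converges in ℤ_13 to 1/(1 − a) = 1/(1 − 96668) = -1/96667. Expand this rational in ℤ_13: compute digits iteratively via d_i = x_i mod 13, x_{i+1} = (x_i − d_i)/13. The first 7 digits are (1, 0, 0, 5, 3, 0, 12).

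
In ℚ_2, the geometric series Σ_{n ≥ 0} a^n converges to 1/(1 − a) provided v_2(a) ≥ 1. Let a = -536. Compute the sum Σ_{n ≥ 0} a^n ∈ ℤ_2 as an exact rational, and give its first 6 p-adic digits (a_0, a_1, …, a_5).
Σ a^n = 1/(1 − a) = 1/537;  first 6 digits = (1, 0, 0, 1, 0, 1)

v_2(a) = 3 ≥ 1, so the series converges in ℤ_2 to 1/(1 − a) = 1/(1 − (-536)) = 1/537. Expand this rational in ℤ_2: compute digits iteratively via d_i = x_i mod 2, x_{i+1} = (x_i − d_i)/2. The first 6 digits are (1, 0, 0, 1, 0, 1).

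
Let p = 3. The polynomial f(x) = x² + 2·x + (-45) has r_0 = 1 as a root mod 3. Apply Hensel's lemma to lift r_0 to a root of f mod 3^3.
r_2 = 16 (mod 27)

Hensel: r_{i+1} = r_i − f(r_i)·(f′(r_i))^{-1} mod 3^{i+2}, f′(x) = 2x + 2. Iterate:
  r_0 = 1 (mod 3)
  r_1 = 7 (mod 9)
  r_2 = 16 (mod 27)
Final: r = 16 satisfies f(r) ≡ 0 mod 3^3.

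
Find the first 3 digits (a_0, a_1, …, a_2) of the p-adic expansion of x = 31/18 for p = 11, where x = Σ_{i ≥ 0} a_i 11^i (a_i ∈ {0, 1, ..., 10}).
(a_0, …, a_2) = (6, 10, 7)

v_11(31/18) = 0 (numerator and denominator both coprime to 11), so x ∈ ℤ_11^×. Compute digits iteratively via a_i = x_i mod 11, x_{i+1} = (x_i − a_i)/11, with x_0 = x:
  x_0 = 31/18;  a_0 = 6;  x_1 = (x_0 − 6)/11 = -7/18
  x_1 = -7/18;  a_1 = 10;  x_2 = (x_1 − 10)/11 = -17/18
  x_2 = -17/18;  a_2 = 7;  x_3 = (x_2 − 7)/11 = -13/18
Digits: (6, 10, 7).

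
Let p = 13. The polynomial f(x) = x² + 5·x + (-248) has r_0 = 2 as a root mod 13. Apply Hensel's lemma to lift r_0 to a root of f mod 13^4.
r_3 = 24364 (mod 28561)

Hensel: r_{i+1} = r_i − f(r_i)·(f′(r_i))^{-1} mod 13^{i+2}, f′(x) = 2x + 5. Iterate:
  r_0 = 2 (mod 13)
  r_1 = 28 (mod 169)
  r_2 = 197 (mod 2197)
  r_3 = 24364 (mod 28561)
Final: r = 24364 satisfies f(r) ≡ 0 mod 13^4.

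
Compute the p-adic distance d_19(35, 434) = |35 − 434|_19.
d_19(35, 434) = 1/19

Step 1 — x − y = 35 − 434 = -399. Step 2 — v_19(-399) = 1 (factor: -399 = −(19^1 · 21); the sign does not affect v_p). Step 3 — |x − y|_19 = 19^{-1} = 1/19.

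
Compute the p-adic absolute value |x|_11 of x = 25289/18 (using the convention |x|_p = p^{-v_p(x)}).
|25289/18|_11 = 1/1331

Step 1 — compute v_11(x) by factoring powers of 11 out of the numerator and denominator: v_11(25289/18) = 3. Step 2 — apply |x|_p = p^{-v_p(x)} = 11^{-3} = 1/1331.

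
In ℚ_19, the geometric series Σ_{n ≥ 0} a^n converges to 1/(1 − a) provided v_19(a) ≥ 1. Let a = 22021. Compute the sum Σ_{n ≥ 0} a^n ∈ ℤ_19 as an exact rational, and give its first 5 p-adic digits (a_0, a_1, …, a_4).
Σ a^n = 1/(1 − a) = -1/22020;  first 5 digits = (1, 0, 4, 3, 16)

v_19(a) = 2 ≥ 1, so the series converges in ℤ_19 to 1/(1 − a) = 1/(1 − 22021) = -1/22020. Expand this rational in ℤ_19: compute digits iteratively via d_i = x_i mod 19, x_{i+1} = (x_i − d_i)/19. The first 5 digits are (1, 0, 4, 3, 16).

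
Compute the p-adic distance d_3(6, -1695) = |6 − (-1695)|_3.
d_3(6, -1695) = 1/243

Step 1 — x − y = 6 − (-1695) = 1701. Step 2 — v_3(1701) = 5 (factor: 1701 = (3^5 · 7); the sign does not affect v_p). Step 3 — |x − y|_3 = 3^{-5} = 1/243.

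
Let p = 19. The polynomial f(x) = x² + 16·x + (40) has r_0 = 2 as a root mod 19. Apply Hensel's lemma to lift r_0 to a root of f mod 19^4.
r_3 = 71043 (mod 130321)

Hensel: r_{i+1} = r_i − f(r_i)·(f′(r_i))^{-1} mod 19^{i+2}, f′(x) = 2x + 16. Iterate:
  r_0 = 2 (mod 19)
  r_1 = 287 (mod 361)
  r_2 = 2453 (mod 6859)
  r_3 = 71043 (mod 130321)
Final: r = 71043 satisfies f(r) ≡ 0 mod 19^4.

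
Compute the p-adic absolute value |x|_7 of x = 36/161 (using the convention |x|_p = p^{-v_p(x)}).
|36/161|_7 = 7

Step 1 — compute v_7(x) by factoring powers of 7 out of the numerator and denominator: v_7(36/161) = -1. Step 2 — apply |x|_p = p^{-v_p(x)} = 7^{1} = 7.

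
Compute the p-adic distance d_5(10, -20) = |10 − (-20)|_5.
d_5(10, -20) = 1/5

Step 1 — x − y = 10 − (-20) = 30. Step 2 — v_5(30) = 1 (factor: 30 = (5^1 · 6); the sign does not affect v_p). Step 3 — |x − y|_5 = 5^{-1} = 1/5.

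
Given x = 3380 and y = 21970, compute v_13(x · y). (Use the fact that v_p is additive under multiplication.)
v_13(74258600) = 5

v_p(x) = 2 (factor: 3380 = 13^2 · 20); v_p(y) = 3 (factor: 21970 = 13^3 · 10). Additivity: v_p(xy) = v_p(x) + v_p(y) = 2 + 3 = 5. (Direct check: xy = 74258600 = 13^5 · (200).)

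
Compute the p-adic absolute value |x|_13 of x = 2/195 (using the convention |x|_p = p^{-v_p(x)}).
|2/195|_13 = 13

Step 1 — compute v_13(x) by factoring powers of 13 out of the numerator and denominator: v_13(2/195) = -1. Step 2 — apply |x|_p = p^{-v_p(x)} = 13^{1} = 13.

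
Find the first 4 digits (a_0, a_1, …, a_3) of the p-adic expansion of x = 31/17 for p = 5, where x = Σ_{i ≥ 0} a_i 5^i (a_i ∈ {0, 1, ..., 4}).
(a_0, …, a_3) = (3, 3, 2, 3)

v_5(31/17) = 0 (numerator and denominator both coprime to 5), so x ∈ ℤ_5^×. Compute digits iteratively via a_i = x_i mod 5, x_{i+1} = (x_i − a_i)/5, with x_0 = x:
  x_0 = 31/17;  a_0 = 3;  x_1 = (x_0 − 3)/5 = -4/17
  x_1 = -4/17;  a_1 = 3;  x_2 = (x_1 − 3)/5 = -11/17
  x_2 = -11/17;  a_2 = 2;  x_3 = (x_2 − 2)/5 = -9/17
  x_3 = -9/17;  a_3 = 3;  x_4 = (x_3 − 3)/5 = -12/17
Digits: (3, 3, 2, 3).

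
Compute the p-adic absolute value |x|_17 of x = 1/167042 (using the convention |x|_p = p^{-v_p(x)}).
|1/167042|_17 = 83521

Step 1 — compute v_17(x) by factoring powers of 17 out of the numerator and denominator: v_17(1/167042) = -4. Step 2 — apply |x|_p = p^{-v_p(x)} = 17^{4} = 83521.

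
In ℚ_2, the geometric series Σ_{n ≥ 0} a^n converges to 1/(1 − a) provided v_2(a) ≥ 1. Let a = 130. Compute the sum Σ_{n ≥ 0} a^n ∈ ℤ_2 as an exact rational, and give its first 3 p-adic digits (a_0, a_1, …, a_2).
Σ a^n = 1/(1 − a) = -1/129;  first 3 digits = (1, 1, 1)

v_2(a) = 1 ≥ 1, so the series converges in ℤ_2 to 1/(1 − a) = 1/(1 − 130) = -1/129. Expand this rational in ℤ_2: compute digits iteratively via d_i = x_i mod 2, x_{i+1} = (x_i − d_i)/2. The first 3 digits are (1, 1, 1).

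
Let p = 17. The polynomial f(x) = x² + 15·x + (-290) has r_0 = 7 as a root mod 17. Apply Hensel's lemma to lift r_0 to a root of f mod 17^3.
r_2 = 2812 (mod 4913)

Hensel: r_{i+1} = r_i − f(r_i)·(f′(r_i))^{-1} mod 17^{i+2}, f′(x) = 2x + 15. Iterate:
  r_0 = 7 (mod 17)
  r_1 = 211 (mod 289)
  r_2 = 2812 (mod 4913)
Final: r = 2812 satisfies f(r) ≡ 0 mod 17^3.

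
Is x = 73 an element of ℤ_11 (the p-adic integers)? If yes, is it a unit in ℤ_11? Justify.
x ∈ ℤ_11^× (unit); v_11(x) = 0

ℤ_11 = {x ∈ ℚ_11 : v_11(x) ≥ 0} and ℤ_11^× = {x ∈ ℤ_11 : v_11(x) = 0}. Here v_11(73) = v_11(num) − v_11(den) = 0; compare against these criteria.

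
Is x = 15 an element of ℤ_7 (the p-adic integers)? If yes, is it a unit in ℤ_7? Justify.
x ∈ ℤ_7^× (unit); v_7(x) = 0

ℤ_7 = {x ∈ ℚ_7 : v_7(x) ≥ 0} and ℤ_7^× = {x ∈ ℤ_7 : v_7(x) = 0}. Here v_7(15) = v_7(num) − v_7(den) = 0; compare against these criteria.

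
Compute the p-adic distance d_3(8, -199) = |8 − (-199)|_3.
d_3(8, -199) = 1/9

Step 1 — x − y = 8 − (-199) = 207. Step 2 — v_3(207) = 2 (factor: 207 = (3^2 · 23); the sign does not affect v_p). Step 3 — |x − y|_3 = 3^{-2} = 1/9.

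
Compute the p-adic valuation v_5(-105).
v_5(-105) = 1

v_5(n) is the largest exponent k such that 5^k divides n. Factor out: -105 = -5^1 · 21. (Sign doesn't affect v_p.) So v_5(-105) = 1.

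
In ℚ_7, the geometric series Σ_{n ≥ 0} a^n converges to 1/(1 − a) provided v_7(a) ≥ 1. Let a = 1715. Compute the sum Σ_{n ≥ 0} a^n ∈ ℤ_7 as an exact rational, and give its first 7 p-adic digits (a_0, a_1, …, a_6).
Σ a^n = 1/(1 − a) = -1/1714;  first 7 digits = (1, 0, 0, 5, 0, 0, 4)

v_7(a) = 3 ≥ 1, so the series converges in ℤ_7 to 1/(1 − a) = 1/(1 − 1715) = -1/1714. Expand this rational in ℤ_7: compute digits iteratively via d_i = x_i mod 7, x_{i+1} = (x_i − d_i)/7. The first 7 digits are (1, 0, 0, 5, 0, 0, 4).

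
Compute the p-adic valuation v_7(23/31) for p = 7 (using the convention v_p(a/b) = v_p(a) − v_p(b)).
v_7(23/31) = 0

Factor powers of 7 from the numerator and denominator of the reduced fraction: 23 = 7^0 · 23 and 31 = 7^0 · 31. Apply v_p(a/b) = v_p(a) − v_p(b): v_7(23/31) = 0 − 0 = 0.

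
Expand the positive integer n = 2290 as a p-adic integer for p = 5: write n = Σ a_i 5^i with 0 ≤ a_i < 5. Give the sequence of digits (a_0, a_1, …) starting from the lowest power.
(a_0, a_1, …) = (0, 3, 1, 3, 3)

Repeated division by 5 gives the digits low-to-high: 2290 = 3·5^1 + 1·5^2 + 3·5^3 + 3·5^4. Digit sequence: (0, 3, 1, 3, 3).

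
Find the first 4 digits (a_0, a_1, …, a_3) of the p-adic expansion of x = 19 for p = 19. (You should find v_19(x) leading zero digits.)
(a_0, …, a_3) = (0, 1, 0, 0)

v_19(19) = 1, so a_0 = ... = a_0 = 0. Factor out: x = 19^1 · u with u = 1 a unit in ℤ_19. Expand u iteratively via a_{v+i} = u_i mod 19, u_{i+1} = (u_i − a_{v+i})/19:
  u_0 = 1;  a_1 = 1;  u_1 = (u_0 − 1)/19 = 0
  u_1 = 0;  a_2 = 0;  u_2 = (u_1 − 0)/19 = 0
  u_2 = 0;  a_3 = 0;  u_3 = (u_2 − 0)/19 = 0
Digits: (0, 1, 0, 0).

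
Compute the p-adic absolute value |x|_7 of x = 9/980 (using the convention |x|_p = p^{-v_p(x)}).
|9/980|_7 = 49

Step 1 — compute v_7(x) by factoring powers of 7 out of the numerator and denominator: v_7(9/980) = -2. Step 2 — apply |x|_p = p^{-v_p(x)} = 7^{2} = 49.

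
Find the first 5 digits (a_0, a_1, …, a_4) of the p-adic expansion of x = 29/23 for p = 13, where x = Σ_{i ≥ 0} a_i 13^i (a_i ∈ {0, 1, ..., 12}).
(a_0, …, a_4) = (12, 2, 6, 8, 5)

v_13(29/23) = 0 (numerator and denominator both coprime to 13), so x ∈ ℤ_13^×. Compute digits iteratively via a_i = x_i mod 13, x_{i+1} = (x_i − a_i)/13, with x_0 = x:
  x_0 = 29/23;  a_0 = 12;  x_1 = (x_0 − 12)/13 = -19/23
  x_1 = -19/23;  a_1 = 2;  x_2 = (x_1 − 2)/13 = -5/23
  x_2 = -5/23;  a_2 = 6;  x_3 = (x_2 − 6)/13 = -11/23
  x_3 = -11/23;  a_3 = 8;  x_4 = (x_3 − 8)/13 = -15/23
  x_4 = -15/23;  a_4 = 5;  x_5 = (x_4 − 5)/13 = -10/23
Digits: (12, 2, 6, 8, 5).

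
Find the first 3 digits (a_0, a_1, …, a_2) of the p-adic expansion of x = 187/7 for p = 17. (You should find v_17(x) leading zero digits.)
(a_0, …, a_2) = (0, 4, 12)

v_17(187/7) = 1, so a_0 = ... = a_0 = 0. Factor out: x = 17^1 · u with u = 11/7 a unit in ℤ_17. Expand u iteratively via a_{v+i} = u_i mod 17, u_{i+1} = (u_i − a_{v+i})/17:
  u_0 = 11/7;  a_1 = 4;  u_1 = (u_0 − 4)/17 = -1/7
  u_1 = -1/7;  a_2 = 12;  u_2 = (u_1 − 12)/17 = -5/7
Digits: (0, 4, 12).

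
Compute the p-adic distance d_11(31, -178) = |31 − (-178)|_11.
d_11(31, -178) = 1/11

Step 1 — x − y = 31 − (-178) = 209. Step 2 — v_11(209) = 1 (factor: 209 = (11^1 · 19); the sign does not affect v_p). Step 3 — |x − y|_11 = 11^{-1} = 1/11.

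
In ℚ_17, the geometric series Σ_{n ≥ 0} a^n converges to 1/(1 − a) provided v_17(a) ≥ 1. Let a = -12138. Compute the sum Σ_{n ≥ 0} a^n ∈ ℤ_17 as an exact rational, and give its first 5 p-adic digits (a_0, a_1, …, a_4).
Σ a^n = 1/(1 − a) = 1/12139;  first 5 digits = (1, 0, 9, 14, 12)

v_17(a) = 2 ≥ 1, so the series converges in ℤ_17 to 1/(1 − a) = 1/(1 − (-12138)) = 1/12139. Expand this rational in ℤ_17: compute digits iteratively via d_i = x_i mod 17, x_{i+1} = (x_i − d_i)/17. The first 5 digits are (1, 0, 9, 14, 12).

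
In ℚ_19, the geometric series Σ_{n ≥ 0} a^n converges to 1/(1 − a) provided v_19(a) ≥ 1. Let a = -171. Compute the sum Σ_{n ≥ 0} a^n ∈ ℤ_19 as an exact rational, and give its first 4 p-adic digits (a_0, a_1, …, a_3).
Σ a^n = 1/(1 − a) = 1/172;  first 4 digits = (1, 10, 4, 16)

v_19(a) = 1 ≥ 1, so the series converges in ℤ_19 to 1/(1 − a) = 1/(1 − (-171)) = 1/172. Expand this rational in ℤ_19: compute digits iteratively via d_i = x_i mod 19, x_{i+1} = (x_i − d_i)/19. The first 4 digits are (1, 10, 4, 16).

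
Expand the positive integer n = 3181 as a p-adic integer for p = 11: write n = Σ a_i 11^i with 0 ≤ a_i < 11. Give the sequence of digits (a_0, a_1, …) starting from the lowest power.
(a_0, a_1, …) = (2, 3, 4, 2)

Repeated division by 11 gives the digits low-to-high: 3181 = 2 + 3·11^1 + 4·11^2 + 2·11^3. Digit sequence: (2, 3, 4, 2).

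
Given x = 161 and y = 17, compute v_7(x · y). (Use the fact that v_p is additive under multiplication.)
v_7(2737) = 1

v_p(x) = 1 (factor: 161 = 7^1 · 23); v_p(y) = 0 (factor: 17 = 7^0 · 17). Additivity: v_p(xy) = v_p(x) + v_p(y) = 1 + 0 = 1. (Direct check: xy = 2737 = 7^1 · (391).)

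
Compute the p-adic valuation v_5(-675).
v_5(-675) = 2

v_5(n) is the largest exponent k such that 5^k divides n. Factor out: -675 = -5^2 · 27. (Sign doesn't affect v_p.) So v_5(-675) = 2.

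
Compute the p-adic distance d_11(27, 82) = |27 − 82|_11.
d_11(27, 82) = 1/11

Step 1 — x − y = 27 − 82 = -55. Step 2 — v_11(-55) = 1 (factor: -55 = −(11^1 · 5); the sign does not affect v_p). Step 3 — |x − y|_11 = 11^{-1} = 1/11.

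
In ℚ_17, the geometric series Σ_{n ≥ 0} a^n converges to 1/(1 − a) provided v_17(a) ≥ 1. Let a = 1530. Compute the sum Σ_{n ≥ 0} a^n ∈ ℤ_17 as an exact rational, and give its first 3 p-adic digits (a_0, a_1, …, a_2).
Σ a^n = 1/(1 − a) = -1/1529;  first 3 digits = (1, 5, 13)

v_17(a) = 1 ≥ 1, so the series converges in ℤ_17 to 1/(1 − a) = 1/(1 − 1530) = -1/1529. Expand this rational in ℤ_17: compute digits iteratively via d_i = x_i mod 17, x_{i+1} = (x_i − d_i)/17. The first 3 digits are (1, 5, 13).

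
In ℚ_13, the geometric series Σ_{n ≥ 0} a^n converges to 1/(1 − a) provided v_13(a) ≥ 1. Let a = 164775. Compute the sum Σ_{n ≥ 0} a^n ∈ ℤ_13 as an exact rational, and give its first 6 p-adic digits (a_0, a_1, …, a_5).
Σ a^n = 1/(1 − a) = -1/164774;  first 6 digits = (1, 0, 0, 10, 5, 0)

v_13(a) = 3 ≥ 1, so the series converges in ℤ_13 to 1/(1 − a) = 1/(1 − 164775) = -1/164774. Expand this rational in ℤ_13: compute digits iteratively via d_i = x_i mod 13, x_{i+1} = (x_i − d_i)/13. The first 6 digits are (1, 0, 0, 10, 5, 0).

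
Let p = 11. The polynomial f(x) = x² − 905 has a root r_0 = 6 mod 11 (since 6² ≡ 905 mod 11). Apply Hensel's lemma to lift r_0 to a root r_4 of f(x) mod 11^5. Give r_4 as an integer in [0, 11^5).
r_4 = 22776 (mod 161051)

Hensel's recurrence: r_{i+1} = r_i − f(r_i)·(f′(r_i))^{-1} mod 11^{i+2}, with f′(x) = 2x. Iterate:
  r_0 = 6 (mod 11)
  r_1 = 28 (mod 121)
  r_2 = 149 (mod 1331)
  r_3 = 8135 (mod 14641)
  r_4 = 22776 (mod 161051)
Final: r_4 = 22776, and one checks f(r_4) ≡ 0 mod 11^5.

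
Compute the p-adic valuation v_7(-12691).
v_7(-12691) = 3

v_7(n) is the largest exponent k such that 7^k divides n. Factor out: -12691 = -7^3 · 37. (Sign doesn't affect v_p.) So v_7(-12691) = 3.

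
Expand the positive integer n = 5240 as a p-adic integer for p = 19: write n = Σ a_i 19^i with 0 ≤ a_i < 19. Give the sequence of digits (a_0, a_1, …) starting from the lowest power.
(a_0, a_1, …) = (15, 9, 14)

Repeated division by 19 gives the digits low-to-high: 5240 = 15 + 9·19^1 + 14·19^2. Digit sequence: (15, 9, 14).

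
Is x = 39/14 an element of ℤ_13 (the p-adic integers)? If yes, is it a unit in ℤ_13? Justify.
x ∈ ℤ_13 but not a unit; v_13(x) = 1 > 0

ℤ_13 = {x ∈ ℚ_13 : v_13(x) ≥ 0} and ℤ_13^× = {x ∈ ℤ_13 : v_13(x) = 0}. Here v_13(39/14) = v_13(num) − v_13(den) = 1; compare against these criteria.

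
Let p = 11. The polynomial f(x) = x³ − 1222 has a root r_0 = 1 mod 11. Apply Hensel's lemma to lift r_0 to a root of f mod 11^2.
r_1 = 45 (mod 121)

Hensel: r_{i+1} = r_i − f(r_i)/f′(r_i) mod 11^{i+2}, where f′(x) = 3x². Iterate:
  r_0 = 1 (mod 11)
  r_1 = 45 (mod 121)
Final: r = 45 with f(r) ≡ 0 mod 11^2.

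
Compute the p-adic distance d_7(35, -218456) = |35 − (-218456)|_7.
d_7(35, -218456) = 1/16807

Step 1 — x − y = 35 − (-218456) = 218491. Step 2 — v_7(218491) = 5 (factor: 218491 = (7^5 · 13); the sign does not affect v_p). Step 3 — |x − y|_7 = 7^{-5} = 1/16807.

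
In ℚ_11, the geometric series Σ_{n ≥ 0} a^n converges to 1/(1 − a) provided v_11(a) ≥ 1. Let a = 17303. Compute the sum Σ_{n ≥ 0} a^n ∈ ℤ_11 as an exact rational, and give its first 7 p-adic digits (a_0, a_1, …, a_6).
Σ a^n = 1/(1 − a) = -1/17302;  first 7 digits = (1, 0, 0, 2, 1, 0, 4)

v_11(a) = 3 ≥ 1, so the series converges in ℤ_11 to 1/(1 − a) = 1/(1 − 17303) = -1/17302. Expand this rational in ℤ_11: compute digits iteratively via d_i = x_i mod 11, x_{i+1} = (x_i − d_i)/11. The first 7 digits are (1, 0, 0, 2, 1, 0, 4).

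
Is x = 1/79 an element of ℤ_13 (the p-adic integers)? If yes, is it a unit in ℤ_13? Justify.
x ∈ ℤ_13^× (unit); v_13(x) = 0

ℤ_13 = {x ∈ ℚ_13 : v_13(x) ≥ 0} and ℤ_13^× = {x ∈ ℤ_13 : v_13(x) = 0}. Here v_13(1/79) = v_13(num) − v_13(den) = 0; compare against these criteria.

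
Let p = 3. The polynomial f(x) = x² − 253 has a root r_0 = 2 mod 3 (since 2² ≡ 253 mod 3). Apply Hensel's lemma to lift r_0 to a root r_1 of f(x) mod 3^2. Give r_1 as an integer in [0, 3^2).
r_1 = 8 (mod 9)

Hensel's recurrence: r_{i+1} = r_i − f(r_i)·(f′(r_i))^{-1} mod 3^{i+2}, with f′(x) = 2x. Iterate:
  r_0 = 2 (mod 3)
  r_1 = 8 (mod 9)
Final: r_1 = 8, and one checks f(r_1) ≡ 0 mod 3^2.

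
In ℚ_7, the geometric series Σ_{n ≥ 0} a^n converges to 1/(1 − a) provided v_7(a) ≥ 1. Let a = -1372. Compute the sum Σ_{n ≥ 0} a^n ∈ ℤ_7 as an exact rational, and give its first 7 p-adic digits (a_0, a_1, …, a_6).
Σ a^n = 1/(1 − a) = 1/1373;  first 7 digits = (1, 0, 0, 3, 6, 6, 1)

v_7(a) = 3 ≥ 1, so the series converges in ℤ_7 to 1/(1 − a) = 1/(1 − (-1372)) = 1/1373. Expand this rational in ℤ_7: compute digits iteratively via d_i = x_i mod 7, x_{i+1} = (x_i − d_i)/7. The first 7 digits are (1, 0, 0, 3, 6, 6, 1).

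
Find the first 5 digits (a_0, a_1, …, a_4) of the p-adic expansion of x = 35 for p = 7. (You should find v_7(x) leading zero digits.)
(a_0, …, a_4) = (0, 5, 0, 0, 0)

v_7(35) = 1, so a_0 = ... = a_0 = 0. Factor out: x = 7^1 · u with u = 5 a unit in ℤ_7. Expand u iteratively via a_{v+i} = u_i mod 7, u_{i+1} = (u_i − a_{v+i})/7:
  u_0 = 5;  a_1 = 5;  u_1 = (u_0 − 5)/7 = 0
  u_1 = 0;  a_2 = 0;  u_2 = (u_1 − 0)/7 = 0
  u_2 = 0;  a_3 = 0;  u_3 = (u_2 − 0)/7 = 0
  u_3 = 0;  a_4 = 0;  u_4 = (u_3 − 0)/7 = 0
Digits: (0, 5, 0, 0, 0).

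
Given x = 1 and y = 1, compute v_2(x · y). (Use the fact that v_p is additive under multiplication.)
v_2(1) = 0

v_p(x) = 0 (factor: 1 = 2^0 · 1); v_p(y) = 0 (factor: 1 = 2^0 · 1). Additivity: v_p(xy) = v_p(x) + v_p(y) = 0 + 0 = 0. (Direct check: xy = 1 = 2^0 · (1).)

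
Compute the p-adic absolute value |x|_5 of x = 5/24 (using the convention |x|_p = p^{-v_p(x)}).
|5/24|_5 = 1/5

Step 1 — compute v_5(x) by factoring powers of 5 out of the numerator and denominator: v_5(5/24) = 1. Step 2 — apply |x|_p = p^{-v_p(x)} = 5^{-1} = 1/5.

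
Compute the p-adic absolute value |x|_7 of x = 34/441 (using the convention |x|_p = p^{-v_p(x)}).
|34/441|_7 = 49

Step 1 — compute v_7(x) by factoring powers of 7 out of the numerator and denominator: v_7(34/441) = -2. Step 2 — apply |x|_p = p^{-v_p(x)} = 7^{2} = 49.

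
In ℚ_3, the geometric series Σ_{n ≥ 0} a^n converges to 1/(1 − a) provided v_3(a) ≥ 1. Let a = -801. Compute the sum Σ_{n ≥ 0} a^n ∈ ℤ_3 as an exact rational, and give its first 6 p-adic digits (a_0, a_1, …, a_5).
Σ a^n = 1/(1 − a) = 1/802;  first 6 digits = (1, 0, 1, 0, 0, 0)

v_3(a) = 2 ≥ 1, so the series converges in ℤ_3 to 1/(1 − a) = 1/(1 − (-801)) = 1/802. Expand this rational in ℤ_3: compute digits iteratively via d_i = x_i mod 3, x_{i+1} = (x_i − d_i)/3. The first 6 digits are (1, 0, 1, 0, 0, 0).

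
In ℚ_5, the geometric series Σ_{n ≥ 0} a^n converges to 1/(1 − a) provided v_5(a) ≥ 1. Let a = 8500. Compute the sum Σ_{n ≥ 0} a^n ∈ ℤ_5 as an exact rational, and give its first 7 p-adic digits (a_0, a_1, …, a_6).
Σ a^n = 1/(1 − a) = -1/8499;  first 7 digits = (1, 0, 0, 3, 3, 2, 4)

v_5(a) = 3 ≥ 1, so the series converges in ℤ_5 to 1/(1 − a) = 1/(1 − 8500) = -1/8499. Expand this rational in ℤ_5: compute digits iteratively via d_i = x_i mod 5, x_{i+1} = (x_i − d_i)/5. The first 7 digits are (1, 0, 0, 3, 3, 2, 4).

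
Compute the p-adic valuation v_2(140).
v_2(140) = 2

v_2(n) is the largest exponent k such that 2^k divides n. Factor out: 140 = 2^2 · 35. (Sign doesn't affect v_p.) So v_2(140) = 2.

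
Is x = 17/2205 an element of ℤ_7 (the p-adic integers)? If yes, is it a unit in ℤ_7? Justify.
x ∉ ℤ_7 (v_7(x) = -2 < 0)

ℤ_7 = {x ∈ ℚ_7 : v_7(x) ≥ 0} and ℤ_7^× = {x ∈ ℤ_7 : v_7(x) = 0}. Here v_7(17/2205) = v_7(num) − v_7(den) = -2; compare against these criteria.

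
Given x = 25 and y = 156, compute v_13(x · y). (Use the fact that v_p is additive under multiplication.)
v_13(3900) = 1

v_p(x) = 0 (factor: 25 = 13^0 · 25); v_p(y) = 1 (factor: 156 = 13^1 · 12). Additivity: v_p(xy) = v_p(x) + v_p(y) = 0 + 1 = 1. (Direct check: xy = 3900 = 13^1 · (300).)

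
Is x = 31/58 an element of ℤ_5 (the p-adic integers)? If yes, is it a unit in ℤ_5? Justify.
x ∈ ℤ_5^× (unit); v_5(x) = 0

ℤ_5 = {x ∈ ℚ_5 : v_5(x) ≥ 0} and ℤ_5^× = {x ∈ ℤ_5 : v_5(x) = 0}. Here v_5(31/58) = v_5(num) − v_5(den) = 0; compare against these criteria.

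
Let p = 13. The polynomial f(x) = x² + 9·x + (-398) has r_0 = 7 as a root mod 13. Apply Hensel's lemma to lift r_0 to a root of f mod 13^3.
r_2 = 813 (mod 2197)

Hensel: r_{i+1} = r_i − f(r_i)·(f′(r_i))^{-1} mod 13^{i+2}, f′(x) = 2x + 9. Iterate:
  r_0 = 7 (mod 13)
  r_1 = 137 (mod 169)
  r_2 = 813 (mod 2197)
Final: r = 813 satisfies f(r) ≡ 0 mod 13^3.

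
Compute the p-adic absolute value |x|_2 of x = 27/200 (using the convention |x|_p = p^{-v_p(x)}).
|27/200|_2 = 8

Step 1 — compute v_2(x) by factoring powers of 2 out of the numerator and denominator: v_2(27/200) = -3. Step 2 — apply |x|_p = p^{-v_p(x)} = 2^{3} = 8.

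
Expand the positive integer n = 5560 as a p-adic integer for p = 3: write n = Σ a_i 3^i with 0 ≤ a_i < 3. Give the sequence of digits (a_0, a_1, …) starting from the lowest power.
(a_0, a_1, …) = (1, 2, 2, 1, 2, 1, 1, 2)

Repeated division by 3 gives the digits low-to-high: 5560 = 1 + 2·3^1 + 2·3^2 + 1·3^3 + 2·3^4 + 1·3^5 + 1·3^6 + 2·3^7. Digit sequence: (1, 2, 2, 1, 2, 1, 1, 2).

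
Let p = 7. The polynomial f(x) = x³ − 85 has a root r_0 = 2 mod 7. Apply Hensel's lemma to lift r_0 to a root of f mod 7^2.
r_1 = 37 (mod 49)

Hensel: r_{i+1} = r_i − f(r_i)/f′(r_i) mod 7^{i+2}, where f′(x) = 3x². Iterate:
  r_0 = 2 (mod 7)
  r_1 = 37 (mod 49)
Final: r = 37 with f(r) ≡ 0 mod 7^2.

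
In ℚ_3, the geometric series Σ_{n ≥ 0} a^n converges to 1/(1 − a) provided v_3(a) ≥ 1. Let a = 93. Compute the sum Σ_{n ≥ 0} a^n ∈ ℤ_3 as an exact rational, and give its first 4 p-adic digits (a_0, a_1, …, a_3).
Σ a^n = 1/(1 − a) = -1/92;  first 4 digits = (1, 1, 2, 0)

v_3(a) = 1 ≥ 1, so the series converges in ℤ_3 to 1/(1 − a) = 1/(1 − 93) = -1/92. Expand this rational in ℤ_3: compute digits iteratively via d_i = x_i mod 3, x_{i+1} = (x_i − d_i)/3. The first 4 digits are (1, 1, 2, 0).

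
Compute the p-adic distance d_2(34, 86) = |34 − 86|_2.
d_2(34, 86) = 1/4

Step 1 — x − y = 34 − 86 = -52. Step 2 — v_2(-52) = 2 (factor: -52 = −(2^2 · 13); the sign does not affect v_p). Step 3 — |x − y|_2 = 2^{-2} = 1/4.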